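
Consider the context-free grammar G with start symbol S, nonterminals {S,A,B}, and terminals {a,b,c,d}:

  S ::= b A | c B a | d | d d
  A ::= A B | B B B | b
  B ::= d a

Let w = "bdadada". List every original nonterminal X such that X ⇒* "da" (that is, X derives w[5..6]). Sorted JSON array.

CNF form of G:
  S -> T0 T0 | T2 A | T3 X5 | d
  A -> A B | B X4 | b
  B -> T0 T1
  T0 -> d
  T1 -> a
  T2 -> b
  T3 -> c
  X4 -> B B
  X5 -> B T1

Fill CYK table bottom-up, restricted to cells inside w[5..6]:
  [5..5]={S,T0}  "d"  orig:{S}
  [6..6]={T1}  "a"  orig:{}
  [5..6]={B}  "da"

Original NTs in T[5,6] deriving "da": ["B"]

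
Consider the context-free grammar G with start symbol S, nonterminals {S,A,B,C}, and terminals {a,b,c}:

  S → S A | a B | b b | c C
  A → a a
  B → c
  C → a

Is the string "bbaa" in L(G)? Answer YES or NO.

CNF form of G:
  S -> S A | T0 B | T1 T1 | T2 C
  A -> T0 T0
  B -> c
  C -> a
  T0 -> a
  T1 -> b
  T2 -> c

Fill CYK table bottom-up:
  T[0,0] 'b' = {T1}  orig:{}
  T[1,1] 'b' = {T1}  orig:{}
  T[2,2] 'a' = {C,T0}  orig:{C}
  T[3,3] 'a' = {C,T0}  orig:{C}
  T[0,1] 'bb' = {S}
  T[1,2] 'ba' = ∅
  T[2,3] 'aa' = {A}
  T[0,2] 'bba' = ∅
  T[1,3] 'baa' = ∅
  T[0,3] 'bbaa' = {S}

S ∈ T[0,3] ⇒ YES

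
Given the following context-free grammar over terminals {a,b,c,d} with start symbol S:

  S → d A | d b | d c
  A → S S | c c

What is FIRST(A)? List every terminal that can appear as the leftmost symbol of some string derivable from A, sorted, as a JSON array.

FIRST iteration:
iter 1:
  A via A→c c: +{c}
  S via S→d A: +{d}
  FIRST[S]={d}  FIRST[A]={c}
iter 2:
  A via A→S S: +{d}
  FIRST[S]={d}  FIRST[A]={c,d}
iter 3: (stable)
  FIRST[S]={d}  FIRST[A]={c,d}

FIRST(A) = ["c", "d"]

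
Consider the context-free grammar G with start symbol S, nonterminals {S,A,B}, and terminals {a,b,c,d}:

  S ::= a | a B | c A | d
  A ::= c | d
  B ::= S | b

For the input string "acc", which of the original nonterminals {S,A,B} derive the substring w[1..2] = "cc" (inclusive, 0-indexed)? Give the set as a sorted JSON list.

CNF form of G:
  S -> T0 B | T1 A | a | d
  A -> c | d
  B -> T0 B | T1 A | a | b | d
  T0 -> a
  T1 -> c

Fill CYK table bottom-up (cells [i..j] with 1 ≤ i ≤ j ≤ 2 only):
  [1..1]={A,T1}  "c"  orig:{A}
  [2..2]={A,T1}  "c"  orig:{A}
  [1..2]={B,S}  "cc"

Original NTs in T[1,2] deriving "cc": ["B", "S"]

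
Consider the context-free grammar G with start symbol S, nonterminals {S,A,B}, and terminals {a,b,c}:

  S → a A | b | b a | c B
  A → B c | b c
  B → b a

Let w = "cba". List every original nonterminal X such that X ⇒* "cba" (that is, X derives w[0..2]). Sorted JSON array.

CNF form of G:
  S -> T0 B | T1 T2 | T2 A | b
  A -> B T0 | T1 T0
  B -> T1 T2
  T0 -> c
  T1 -> b
  T2 -> a

CYK table (by increasing span), restricted to cells inside w[0..2]:
  [0..0]={T0}  "c"  orig:{}
  [1..1]={S,T1}  "b"  orig:{S}
  [2..2]={T2}  "a"  orig:{}
  [0..1]=∅  "cb"
  [1..2]={B,S}  "ba"
  [0..2]={S}  "cba"

Original NTs in T[0,2] deriving "cba": ["S"]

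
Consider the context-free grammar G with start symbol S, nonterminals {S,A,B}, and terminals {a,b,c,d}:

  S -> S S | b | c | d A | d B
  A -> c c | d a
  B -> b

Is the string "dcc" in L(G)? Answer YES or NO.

CNF form of G:
  S -> S S | T1 A | T1 B | b | c
  A -> T0 T0 | T1 T2
  B -> b
  T0 -> c
  T1 -> d
  T2 -> a

CYK fill:
  cell(0,0) d: {T1}  orig:{}
  cell(1,1) c: {S,T0}  orig:{S}
  cell(2,2) c: {S,T0}  orig:{S}
  cell(0,1) dc: ∅
  cell(1,2) cc: {A,S}
  cell(0,2) dcc: {S}

S ∈ T[0,2] ⇒ YES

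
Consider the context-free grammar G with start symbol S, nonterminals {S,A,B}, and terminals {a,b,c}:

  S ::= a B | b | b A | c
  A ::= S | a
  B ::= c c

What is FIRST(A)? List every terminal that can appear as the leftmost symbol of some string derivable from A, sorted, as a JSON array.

Compute FIRST by fixpoint:
[1]
  A via A→a: +{a}
  B via B→c c: +{c}
  S via S→a B: +{a}
  S via S→b: +{b}
  S via S→c: +{c}
  FIRST[S]={a,b,c}  FIRST[A]={a}  FIRST[B]={c}
[2]
  A via A→S: +{b,c}
  FIRST[S]={a,b,c}  FIRST[A]={a,b,c}  FIRST[B]={c}
[3] done
  FIRST[S]={a,b,c}  FIRST[A]={a,b,c}  FIRST[B]={c}

FIRST(A) = ["a", "b", "c"]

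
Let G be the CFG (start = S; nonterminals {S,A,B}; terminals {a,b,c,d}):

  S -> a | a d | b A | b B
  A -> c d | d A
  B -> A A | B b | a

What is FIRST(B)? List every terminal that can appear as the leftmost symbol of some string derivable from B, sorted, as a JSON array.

FIRST iteration:
iter 1:
  A via A→c d: +{c}
  A via A→d A: +{d}
  B via B→A A: +{c,d}
  B via B→a: +{a}
  S via S→a: +{a}
  S via S→b A: +{b}
  FIRST(S)={a,b}  FIRST(A)={c,d}  FIRST(B)={a,c,d}
iter 2: (no change)
  FIRST(S)={a,b}  FIRST(A)={c,d}  FIRST(B)={a,c,d}

FIRST(B) = ["a", "c", "d"]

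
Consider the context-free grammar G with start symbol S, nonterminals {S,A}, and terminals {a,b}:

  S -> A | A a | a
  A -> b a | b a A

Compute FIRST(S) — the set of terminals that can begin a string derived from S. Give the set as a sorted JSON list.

FIRST sets, iterate to fixpoint:
iter 1:
  A via A→b a: +{b}
  S via S→A: +{b}
  S via S→a: +{a}
  FIRST(S)={a,b}  FIRST(A)={b}
iter 2: (stable)
  FIRST(S)={a,b}  FIRST(A)={b}

FIRST(S) = ["a", "b"]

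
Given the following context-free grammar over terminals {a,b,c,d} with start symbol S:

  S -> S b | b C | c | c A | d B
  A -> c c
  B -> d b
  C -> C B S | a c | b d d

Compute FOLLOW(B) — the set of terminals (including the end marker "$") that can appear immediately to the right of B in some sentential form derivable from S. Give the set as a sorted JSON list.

Compute FIRST by fixpoint:
[1]
  A via A→c c: +{c}
  B via B→d b: +{d}
  C via C→a c: +{a}
  C via C→b d d: +{b}
  S via S→b C: +{b}
  S via S→c: +{c}
  S via S→d B: +{d}
  FIRST[S]={b,c,d}  FIRST[A]={c}  FIRST[B]={d}  FIRST[C]={a,b}
[2] — fixpoint
  FIRST[S]={b,c,d}  FIRST[A]={c}  FIRST[B]={d}  FIRST[C]={a,b}

FOLLOW sets:
FOLLOW(S) := {$}
iter 1:
  C→C B S: FOLLOW(C) ⊇ FIRST(B) = {d}; new: +{d}
  C→C B S: FOLLOW(B) ⊇ FIRST(S) = {b,c,d}; new: +{b,c,d}
  C→C B S: FOLLOW(S) ⊇ FOLLOW(C) ⊇ {d}; new: +{d}
  S→S b: FOLLOW(S) ⊇ FIRST(b) = {b}; new: +{b}
  S→b C: FOLLOW(C) ⊇ FOLLOW(S) ⊇ {$,b,d}; new: +{$,b}
  S→c A: FOLLOW(A) ⊇ FOLLOW(S) ⊇ {$,b,d}; new: +{$,b,d}
  S→d B: FOLLOW(B) ⊇ FOLLOW(S) ⊇ {$,b,d}; new: +{$}
  FOLLOW(S)={$,b,d}  FOLLOW(A)={$,b,d}  FOLLOW(B)={$,b,c,d}  FOLLOW(C)={$,b,d}
iter 2: (no change)
  FOLLOW(S)={$,b,d}  FOLLOW(A)={$,b,d}  FOLLOW(B)={$,b,c,d}  FOLLOW(C)={$,b,d}

FOLLOW(B) = ["$", "b", "c", "d"]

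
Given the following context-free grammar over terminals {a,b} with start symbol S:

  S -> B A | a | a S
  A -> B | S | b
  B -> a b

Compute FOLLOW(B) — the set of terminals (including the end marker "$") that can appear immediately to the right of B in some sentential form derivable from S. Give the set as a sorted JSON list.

FIRST sets, iterate to fixpoint:
pass 1:
  A via A→b: +{b}
  B via B→a b: +{a}
  S via S→B A: +{a}
  FIRST(S)={a}  FIRST(A)={b}  FIRST(B)={a}
pass 2:
  A via A→B: +{a}
  FIRST(S)={a}  FIRST(A)={a,b}  FIRST(B)={a}
pass 3: (stable)
  FIRST(S)={a}  FIRST(A)={a,b}  FIRST(B)={a}

FOLLOW iteration:
FOLLOW(S) := {$}
iter 1:
  S→B A: FOLLOW(B) ⊇ FIRST(A) = {a,b}; new: +{a,b}
  S→B A: FOLLOW(A) ⊇ FOLLOW(S) ⊇ {$}; new: +{$}
  FOLLOW[S]={$}  FOLLOW[A]={$}  FOLLOW[B]={a,b}
iter 2:
  A→B: FOLLOW(B) ⊇ FOLLOW(A) ⊇ {$}; new: +{$}
  FOLLOW[S]={$}  FOLLOW[A]={$}  FOLLOW[B]={$,a,b}
iter 3: — fixpoint
  FOLLOW[S]={$}  FOLLOW[A]={$}  FOLLOW[B]={$,a,b}

FOLLOW(B) = ["$", "a", "b"]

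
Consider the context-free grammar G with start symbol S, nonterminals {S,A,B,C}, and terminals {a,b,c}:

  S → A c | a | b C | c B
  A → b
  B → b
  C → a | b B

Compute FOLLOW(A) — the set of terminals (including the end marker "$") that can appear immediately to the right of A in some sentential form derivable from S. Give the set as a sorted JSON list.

FIRST iteration:
pass 1:
  A via A→b: +{b}
  B via B→b: +{b}
  C via C→a: +{a}
  C via C→b B: +{b}
  S via S→A c: +{b}
  S via S→a: +{a}
  S via S→c B: +{c}
  S: {a,b,c}  A: {b}  B: {b}  C: {a,b}
pass 2: — fixpoint
  S: {a,b,c}  A: {b}  B: {b}  C: {a,b}

Compute FOLLOW by fixpoint:
seed FOLLOW(S) with $
[1]
  S→A c: FOLLOW(A) ⊇ FIRST(c) = {c}; new: +{c}
  S→b C: FOLLOW(C) ⊇ FOLLOW(S) ⊇ {$}; new: +{$}
  S→c B: FOLLOW(B) ⊇ FOLLOW(S) ⊇ {$}; new: +{$}
  FOLLOW[S]={$}  FOLLOW[A]={c}  FOLLOW[B]={$}  FOLLOW[C]={$}
[2] (no change)
  FOLLOW[S]={$}  FOLLOW[A]={c}  FOLLOW[B]={$}  FOLLOW[C]={$}

FOLLOW(A) = ["c"]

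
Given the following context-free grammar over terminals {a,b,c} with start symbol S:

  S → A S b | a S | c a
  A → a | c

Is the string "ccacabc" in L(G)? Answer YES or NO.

CNF form of G:
  S -> A X3 | T1 S | T2 T1
  A -> a | c
  T0 -> b
  T1 -> a
  T2 -> c
  X3 -> S T0

CYK table (by increasing span):
  [0..0]={A,T2}  "c"  orig:{A}
  [1..1]={A,T2}  "c"  orig:{A}
  [2..2]={A,T1}  "a"  orig:{A}
  [3..3]={A,T2}  "c"  orig:{A}
  [4..4]={A,T1}  "a"  orig:{A}
  [5..5]={T0}  "b"  orig:{}
  [6..6]={A,T2}  "c"  orig:{A}
  [0..1]=∅  "cc"
  [1..2]={S}  "ca"
  [2..3]=∅  "ac"
  [3..4]={S}  "ca"
  [4..5]=∅  "ab"
  [5..6]=∅  "bc"
  [0..2]=∅  "cca"
  [1..3]=∅  "cac"
  [2..4]={S}  "aca"
  [3..5]={X3}  "cab"  orig:{}
  [4..6]=∅  "abc"
  [0..3]=∅  "ccac"
  [1..4]=∅  "caca"
  [2..5]={S,X3}  "acab"  orig:{S}
  [3..6]=∅  "cabc"
  [0..4]=∅  "ccaca"
  [1..5]={S}  "cacab"
  [2..6]=∅  "acabc"
  [0..5]=∅  "ccacab"
  [1..6]=∅  "cacabc"
  [0..6]=∅  "ccacabc"

S ∉ T[0,6] ⇒ NO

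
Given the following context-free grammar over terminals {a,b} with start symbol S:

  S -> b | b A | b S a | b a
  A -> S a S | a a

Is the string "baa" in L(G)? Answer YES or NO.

Convert to CNF:
  S -> T1 A | T1 T0 | T1 X3 | b
  A -> S X2 | T0 T0
  T0 -> a
  T1 -> b
  X2 -> T0 S
  X3 -> S T0

Fill CYK table bottom-up:
  [0..0]={S,T1}  "b"  orig:{S}
  [1..1]={T0}  "a"  orig:{}
  [2..2]={T0}  "a"  orig:{}
  [0..1]={S,X3}  "ba"  orig:{S}
  [1..2]={A}  "aa"
  [0..2]={S,X3}  "baa"  orig:{S}

S ∈ T[0,2] ⇒ YES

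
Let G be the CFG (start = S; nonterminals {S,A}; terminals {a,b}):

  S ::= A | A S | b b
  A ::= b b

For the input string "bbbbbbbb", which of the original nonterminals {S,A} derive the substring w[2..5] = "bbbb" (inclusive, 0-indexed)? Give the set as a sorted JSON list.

CNF form of G:
  S -> A S | T0 T0
  A -> T0 T0
  T0 -> b

CYK fill, restricted to cells inside w[2..5]:
  cell(2,2) b: {T0}  orig:{}
  cell(3,3) b: {T0}  orig:{}
  cell(4,4) b: {T0}  orig:{}
  cell(5,5) b: {T0}  orig:{}
  cell(2,3) bb: {A,S}
  cell(3,4) bb: {A,S}
  cell(4,5) bb: {A,S}
  cell(2,4) bbb: ∅
  cell(3,5) bbb: ∅
  cell(2,5) bbbb: {S}

Original NTs in T[2,5] deriving "bbbb": ["S"]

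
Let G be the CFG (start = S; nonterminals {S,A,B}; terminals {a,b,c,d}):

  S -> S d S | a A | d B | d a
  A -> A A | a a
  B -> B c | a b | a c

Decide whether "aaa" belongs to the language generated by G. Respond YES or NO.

Convert to CNF:
  S -> S X4 | T0 A | T3 B | T3 T0
  A -> A A | T0 T0
  B -> B T1 | T0 T1 | T0 T2
  T0 -> a
  T1 -> c
  T2 -> b
  T3 -> d
  X4 -> T3 S

CYK fill:
  [0..0]={T0}  "a"  orig:{}
  [1..1]={T0}  "a"  orig:{}
  [2..2]={T0}  "a"  orig:{}
  [0..1]={A}  "aa"
  [1..2]={A}  "aa"
  [0..2]={S}  "aaa"

S ∈ T[0,2] ⇒ YES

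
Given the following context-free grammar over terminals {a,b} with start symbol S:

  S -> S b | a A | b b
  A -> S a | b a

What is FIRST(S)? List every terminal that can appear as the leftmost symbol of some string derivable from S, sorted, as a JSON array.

FIRST sets, iterate to fixpoint:
iter 1:
  A via A→b a: +{b}
  S via S→a A: +{a}
  S via S→b b: +{b}
  FIRST[S]={a,b}  FIRST[A]={b}
iter 2:
  A via A→S a: +{a}
  FIRST[S]={a,b}  FIRST[A]={a,b}
iter 3: done
  FIRST[S]={a,b}  FIRST[A]={a,b}

FIRST(S) = ["a", "b"]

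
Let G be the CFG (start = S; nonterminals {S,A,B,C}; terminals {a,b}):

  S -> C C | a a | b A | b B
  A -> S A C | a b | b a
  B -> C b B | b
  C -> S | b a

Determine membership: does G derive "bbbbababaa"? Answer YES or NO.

CNF form of G:
  S -> C C | T0 T0 | T1 A | T1 B
  A -> S X2 | T0 T1 | T1 T0
  B -> C X3 | b
  C -> C C | T0 T0 | T1 A | T1 B | T1 T0
  T0 -> a
  T1 -> b
  X2 -> A C
  X3 -> T1 B

CYK table (by increasing span):
  [0..0]={B,T1}  "b"  orig:{B}
  [1..1]={B,T1}  "b"  orig:{B}
  [2..2]={B,T1}  "b"  orig:{B}
  [3..3]={B,T1}  "b"  orig:{B}
  [4..4]={T0}  "a"  orig:{}
  [5..5]={B,T1}  "b"  orig:{B}
  [6..6]={T0}  "a"  orig:{}
  [7..7]={B,T1}  "b"  orig:{B}
  [8..8]={T0}  "a"  orig:{}
  [9..9]={T0}  "a"  orig:{}
  [0..1]={C,S,X3}  "bb"  orig:{C,S}
  [1..2]={C,S,X3}  "bb"  orig:{C,S}
  [2..3]={C,S,X3}  "bb"  orig:{C,S}
  [3..4]={A,C}  "ba"
  [4..5]={A}  "ab"
  [5..6]={A,C}  "ba"
  [6..7]={A}  "ab"
  [7..8]={A,C}  "ba"
  [8..9]={C,S}  "aa"
  [0..2]=∅  "bbb"
  [1..3]=∅  "bbb"
  [2..4]={C,S}  "bba"
  [3..5]={C,S}  "bab"
  [4..6]=∅  "aba"
  [5..7]={C,S}  "bab"
  [6..8]=∅  "aba"
  [7..9]=∅  "baa"
  [0..3]={B,C,S}  "bbbb"
  [1..4]={C,S}  "bbba"
  [2..5]=∅  "bbab"
  [3..6]={C,S,X2}  "baba"  orig:{C,S}
  [4..7]=∅  "abab"
  [5..8]={C,S,X2}  "baba"  orig:{C,S}
  [6..9]={X2}  "abaa"  orig:{}
  [0..4]={C,S}  "bbbba"
  [1..5]={C,S}  "bbbab"
  [2..6]={C,S}  "bbaba"
  [3..7]={C,S,X2}  "babab"  orig:{C,S}
  [4..8]=∅  "ababa"
  [5..9]={C,S}  "babaa"
  [0..5]=∅  "bbbbab"
  [1..6]={A,C,S}  "bbbaba"
  [2..7]={C,S}  "bbabab"
  [3..8]={C,S,X2}  "bababa"  orig:{C,S}
  [4..9]=∅  "ababaa"
  [0..6]={C,S}  "bbbbaba"
  [1..7]={A,C,S}  "bbbabab"
  [2..8]={A,C,S}  "bbababa"
  [3..9]={A,C,S,X2}  "bababaa"  orig:{A,C,S}
  [0..7]={C,S}  "bbbbabab"
  [1..8]={A,C,S,X2}  "bbbababa"  orig:{A,C,S}
  [2..9]={C,S}  "bbababaa"
  [0..8]={A,C,S}  "bbbbababa"
  [1..9]={A,C,S,X2}  "bbbababaa"  orig:{A,C,S}
  [0..9]={C,S}  "bbbbababaa"

S ∈ T[0,9] ⇒ YES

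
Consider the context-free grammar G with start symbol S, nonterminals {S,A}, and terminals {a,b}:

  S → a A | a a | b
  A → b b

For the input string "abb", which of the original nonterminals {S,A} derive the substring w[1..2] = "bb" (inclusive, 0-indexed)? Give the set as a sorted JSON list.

CNF form of G:
  S -> T1 A | T1 T1 | b
  A -> T0 T0
  T0 -> b
  T1 -> a

Fill CYK table bottom-up, restricted to cells inside w[1..2]:
  T[1,1] 'b' = {S,T0}  orig:{S}
  T[2,2] 'b' = {S,T0}  orig:{S}
  T[1,2] 'bb' = {A}

Original NTs in T[1,2] deriving "bb": ["A"]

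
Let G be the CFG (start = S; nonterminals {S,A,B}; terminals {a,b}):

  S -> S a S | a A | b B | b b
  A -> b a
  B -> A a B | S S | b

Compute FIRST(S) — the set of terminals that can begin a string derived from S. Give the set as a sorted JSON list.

FIRST iteration:
[1]
  A via A→b a: +{b}
  B via B→A a B: +{b}
  S via S→a A: +{a}
  S via S→b B: +{b}
  S: {a,b}  A: {b}  B: {b}
[2]
  B via B→S S: +{a}
  S: {a,b}  A: {b}  B: {a,b}
[3] (stable)
  S: {a,b}  A: {b}  B: {a,b}

FIRST(S) = ["a", "b"]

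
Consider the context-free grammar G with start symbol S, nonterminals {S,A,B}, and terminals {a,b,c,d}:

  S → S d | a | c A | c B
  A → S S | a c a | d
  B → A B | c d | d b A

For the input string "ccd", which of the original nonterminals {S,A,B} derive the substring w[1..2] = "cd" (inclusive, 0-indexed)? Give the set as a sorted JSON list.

Convert to CNF:
  S -> S T2 | T1 A | T1 B | a
  A -> S S | T0 X4 | d
  B -> A B | T1 T2 | T2 X5
  T0 -> a
  T1 -> c
  T2 -> d
  T3 -> b
  X4 -> T1 T0
  X5 -> T3 A

CYK fill (cells [i..j] with 1 ≤ i ≤ j ≤ 2 only):
  T[1,1] 'c' = {T1}  orig:{}
  T[2,2] 'd' = {A,T2}  orig:{A}
  T[1,2] 'cd' = {B,S}

Original NTs in T[1,2] deriving "cd": ["B", "S"]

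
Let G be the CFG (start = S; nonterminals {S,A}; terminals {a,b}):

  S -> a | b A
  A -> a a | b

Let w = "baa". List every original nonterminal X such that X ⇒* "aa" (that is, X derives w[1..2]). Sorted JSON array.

Convert to CNF:
  S -> T1 A | a
  A -> T0 T0 | b
  T0 -> a
  T1 -> b

CYK fill (cells [i..j] with 1 ≤ i ≤ j ≤ 2 only):
  T[1,1] 'a' = {S,T0}  orig:{S}
  T[2,2] 'a' = {S,T0}  orig:{S}
  T[1,2] 'aa' = {A}

Original NTs in T[1,2] deriving "aa": ["A"]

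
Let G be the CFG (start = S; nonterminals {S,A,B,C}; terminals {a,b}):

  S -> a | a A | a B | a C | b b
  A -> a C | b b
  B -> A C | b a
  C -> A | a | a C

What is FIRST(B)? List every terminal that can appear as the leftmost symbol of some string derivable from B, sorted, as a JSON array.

FIRST iteration:
iter 1:
  A via A→a C: +{a}
  A via A→b b: +{b}
  B via B→A C: +{a,b}
  C via C→A: +{a,b}
  S via S→a: +{a}
  S via S→b b: +{b}
  FIRST(S)={a,b}  FIRST(A)={a,b}  FIRST(B)={a,b}  FIRST(C)={a,b}
iter 2: — fixpoint
  FIRST(S)={a,b}  FIRST(A)={a,b}  FIRST(B)={a,b}  FIRST(C)={a,b}

FIRST(B) = ["a", "b"]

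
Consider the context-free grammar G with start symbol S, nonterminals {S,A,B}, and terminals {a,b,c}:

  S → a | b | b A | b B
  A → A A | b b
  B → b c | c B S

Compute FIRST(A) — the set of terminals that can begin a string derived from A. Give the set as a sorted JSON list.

Compute FIRST by fixpoint:
iter 1:
  A via A→b b: +{b}
  B via B→b c: +{b}
  B via B→c B S: +{c}
  S via S→a: +{a}
  S via S→b: +{b}
  FIRST(S)={a,b}  FIRST(A)={b}  FIRST(B)={b,c}
iter 2: — fixpoint
  FIRST(S)={a,b}  FIRST(A)={b}  FIRST(B)={b,c}

FIRST(A) = ["b"]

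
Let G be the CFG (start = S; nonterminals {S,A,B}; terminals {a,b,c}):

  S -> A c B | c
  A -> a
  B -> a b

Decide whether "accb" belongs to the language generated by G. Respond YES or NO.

CNF form of G:
  S -> A X3 | c
  A -> a
  B -> T0 T1
  T0 -> a
  T1 -> b
  T2 -> c
  X3 -> T2 B

Fill CYK table bottom-up:
  [0..0]={A,T0}  "a"  orig:{A}
  [1..1]={S,T2}  "c"  orig:{S}
  [2..2]={S,T2}  "c"  orig:{S}
  [3..3]={T1}  "b"  orig:{}
  [0..1]=∅  "ac"
  [1..2]=∅  "cc"
  [2..3]=∅  "cb"
  [0..2]=∅  "acc"
  [1..3]=∅  "ccb"
  [0..3]=∅  "accb"

S ∉ T[0,3] ⇒ NO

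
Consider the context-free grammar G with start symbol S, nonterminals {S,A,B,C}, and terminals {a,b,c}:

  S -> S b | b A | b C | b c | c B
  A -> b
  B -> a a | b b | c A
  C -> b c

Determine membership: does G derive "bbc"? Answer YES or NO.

CNF form of G:
  S -> S T1 | T1 A | T1 C | T1 T2 | T2 B
  A -> b
  B -> T0 T0 | T1 T1 | T2 A
  C -> T1 T2
  T0 -> a
  T1 -> b
  T2 -> c

CYK fill:
  [0..0]={A,T1}  "b"  orig:{A}
  [1..1]={A,T1}  "b"  orig:{A}
  [2..2]={T2}  "c"  orig:{}
  [0..1]={B,S}  "bb"
  [1..2]={C,S}  "bc"
  [0..2]={S}  "bbc"

S ∈ T[0,2] ⇒ YES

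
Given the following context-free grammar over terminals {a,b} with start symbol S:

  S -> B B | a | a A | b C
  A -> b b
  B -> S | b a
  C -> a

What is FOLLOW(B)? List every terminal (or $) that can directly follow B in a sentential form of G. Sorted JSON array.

Compute FIRST by fixpoint:
round 1:
  A via A→b b: +{b}
  B via B→b a: +{b}
  C via C→a: +{a}
  S via S→B B: +{b}
  S via S→a: +{a}
  FIRST[S]={a,b}  FIRST[A]={b}  FIRST[B]={b}  FIRST[C]={a}
round 2:
  B via B→S: +{a}
  FIRST[S]={a,b}  FIRST[A]={b}  FIRST[B]={a,b}  FIRST[C]={a}
round 3: done
  FIRST[S]={a,b}  FIRST[A]={b}  FIRST[B]={a,b}  FIRST[C]={a}

Compute FOLLOW by fixpoint:
FOLLOW(S) := {$}
round 1:
  S→B B: FOLLOW(B) ⊇ FIRST(B) = {a,b}; new: +{a,b}
  S→B B: FOLLOW(B) ⊇ FOLLOW(S) ⊇ {$}; new: +{$}
  S→a A: FOLLOW(A) ⊇ FOLLOW(S) ⊇ {$}; new: +{$}
  S→b C: FOLLOW(C) ⊇ FOLLOW(S) ⊇ {$}; new: +{$}
  S: {$}  A: {$}  B: {$,a,b}  C: {$}
round 2:
  B→S: FOLLOW(S) ⊇ FOLLOW(B) ⊇ {$,a,b}; new: +{a,b}
  S→a A: FOLLOW(A) ⊇ FOLLOW(S) ⊇ {$,a,b}; new: +{a,b}
  S→b C: FOLLOW(C) ⊇ FOLLOW(S) ⊇ {$,a,b}; new: +{a,b}
  S: {$,a,b}  A: {$,a,b}  B: {$,a,b}  C: {$,a,b}
round 3: — fixpoint
  S: {$,a,b}  A: {$,a,b}  B: {$,a,b}  C: {$,a,b}

FOLLOW(B) = ["$", "a", "b"]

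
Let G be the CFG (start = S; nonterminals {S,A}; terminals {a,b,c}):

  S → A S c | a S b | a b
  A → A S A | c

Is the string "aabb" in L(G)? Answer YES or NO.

Convert to CNF:
  S -> A X4 | T1 T2 | T1 X5
  A -> A X3 | c
  T0 -> c
  T1 -> a
  T2 -> b
  X3 -> S A
  X4 -> S T0
  X5 -> S T2

Fill CYK table bottom-up:
  [0..0]={T1}  "a"  orig:{}
  [1..1]={T1}  "a"  orig:{}
  [2..2]={T2}  "b"  orig:{}
  [3..3]={T2}  "b"  orig:{}
  [0..1]=∅  "aa"
  [1..2]={S}  "ab"
  [2..3]=∅  "bb"
  [0..2]=∅  "aab"
  [1..3]={X5}  "abb"  orig:{}
  [0..3]={S}  "aabb"

S ∈ T[0,3] ⇒ YES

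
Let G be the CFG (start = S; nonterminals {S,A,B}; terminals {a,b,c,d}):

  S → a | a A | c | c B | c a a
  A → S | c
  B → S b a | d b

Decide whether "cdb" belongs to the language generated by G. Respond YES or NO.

Convert to CNF:
  S -> T0 A | T1 B | T1 X6 | a | c
  A -> T0 A | T1 B | T1 X4 | a | c
  B -> S X5 | T3 T2
  T0 -> a
  T1 -> c
  T2 -> b
  T3 -> d
  X4 -> T0 T0
  X5 -> T2 T0
  X6 -> T0 T0

CYK table (by increasing span):
  cell(0,0) c: {A,S,T1}  orig:{A,S}
  cell(1,1) d: {T3}  orig:{}
  cell(2,2) b: {T2}  orig:{}
  cell(0,1) cd: ∅
  cell(1,2) db: {B}
  cell(0,2) cdb: {A,S}

S ∈ T[0,2] ⇒ YES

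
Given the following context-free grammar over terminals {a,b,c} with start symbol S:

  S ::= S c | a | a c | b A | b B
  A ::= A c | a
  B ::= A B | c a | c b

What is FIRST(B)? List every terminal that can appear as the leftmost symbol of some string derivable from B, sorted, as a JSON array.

FIRST sets, iterate to fixpoint:
round 1:
  A via A→a: +{a}
  B via B→A B: +{a}
  B via B→c a: +{c}
  S via S→a: +{a}
  S via S→b A: +{b}
  FIRST[S]={a,b}  FIRST[A]={a}  FIRST[B]={a,c}
round 2: (no change)
  FIRST[S]={a,b}  FIRST[A]={a}  FIRST[B]={a,c}

FIRST(B) = ["a", "c"]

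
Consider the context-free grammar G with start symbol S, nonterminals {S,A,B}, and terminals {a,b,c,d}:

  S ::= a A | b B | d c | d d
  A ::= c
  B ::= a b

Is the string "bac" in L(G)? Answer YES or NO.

CNF form of G:
  S -> T0 A | T1 B | T2 T2 | T2 T3
  A -> c
  B -> T0 T1
  T0 -> a
  T1 -> b
  T2 -> d
  T3 -> c

CYK table (by increasing span):
  cell(0,0) b: {T1}  orig:{}
  cell(1,1) a: {T0}  orig:{}
  cell(2,2) c: {A,T3}  orig:{A}
  cell(0,1) ba: ∅
  cell(1,2) ac: {S}
  cell(0,2) bac: ∅

S ∉ T[0,2] ⇒ NO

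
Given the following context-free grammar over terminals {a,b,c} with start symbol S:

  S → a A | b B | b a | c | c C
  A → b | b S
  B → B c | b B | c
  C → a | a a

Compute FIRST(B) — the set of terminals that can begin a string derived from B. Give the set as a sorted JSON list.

FIRST iteration:
[1]
  A via A→b: +{b}
  B via B→b B: +{b}
  B via B→c: +{c}
  C via C→a: +{a}
  S via S→a A: +{a}
  S via S→b B: +{b}
  S via S→c: +{c}
  S: {a,b,c}  A: {b}  B: {b,c}  C: {a}
[2] (stable)
  S: {a,b,c}  A: {b}  B: {b,c}  C: {a}

FIRST(B) = ["b", "c"]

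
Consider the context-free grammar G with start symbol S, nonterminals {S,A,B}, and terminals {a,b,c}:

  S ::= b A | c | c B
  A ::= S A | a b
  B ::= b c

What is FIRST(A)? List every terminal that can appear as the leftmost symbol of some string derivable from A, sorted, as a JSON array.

Compute FIRST by fixpoint:
[1]
  A via A→a b: +{a}
  B via B→b c: +{b}
  S via S→b A: +{b}
  S via S→c: +{c}
  FIRST(S)={b,c}  FIRST(A)={a}  FIRST(B)={b}
[2]
  A via A→S A: +{b,c}
  FIRST(S)={b,c}  FIRST(A)={a,b,c}  FIRST(B)={b}
[3] (no change)
  FIRST(S)={b,c}  FIRST(A)={a,b,c}  FIRST(B)={b}

FIRST(A) = ["a", "b", "c"]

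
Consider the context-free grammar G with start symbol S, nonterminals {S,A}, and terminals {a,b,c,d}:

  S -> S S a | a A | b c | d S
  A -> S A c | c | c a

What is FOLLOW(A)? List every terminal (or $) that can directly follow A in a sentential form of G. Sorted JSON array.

FIRST iteration:
pass 1:
  A via A→c: +{c}
  S via S→a A: +{a}
  S via S→b c: +{b}
  S via S→d S: +{d}
  S: {a,b,d}  A: {c}
pass 2:
  A via A→S A c: +{a,b,d}
  S: {a,b,d}  A: {a,b,c,d}
pass 3: (no change)
  S: {a,b,d}  A: {a,b,c,d}

FOLLOW sets:
initialize: $ ∈ FOLLOW(S)
pass 1:
  A→S A c: FOLLOW(S) ⊇ FIRST(A) = {a,b,c,d}; new: +{a,b,c,d}
  A→S A c: FOLLOW(A) ⊇ FIRST(c) = {c}; new: +{c}
  S→a A: FOLLOW(A) ⊇ FOLLOW(S) ⊇ {$,a,b,c,d}; new: +{$,a,b,d}
  S: {$,a,b,c,d}  A: {$,a,b,c,d}
pass 2: done
  S: {$,a,b,c,d}  A: {$,a,b,c,d}

FOLLOW(A) = ["$", "a", "b", "c", "d"]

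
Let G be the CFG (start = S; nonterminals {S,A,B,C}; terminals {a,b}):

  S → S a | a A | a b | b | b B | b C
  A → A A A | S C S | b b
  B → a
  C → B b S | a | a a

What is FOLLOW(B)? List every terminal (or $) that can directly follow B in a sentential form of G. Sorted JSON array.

Compute FIRST by fixpoint:
pass 1:
  A via A→b b: +{b}
  B via B→a: +{a}
  C via C→B b S: +{a}
  S via S→a A: +{a}
  S via S→b: +{b}
  FIRST[S]={a,b}  FIRST[A]={b}  FIRST[B]={a}  FIRST[C]={a}
pass 2:
  A via A→S C S: +{a}
  FIRST[S]={a,b}  FIRST[A]={a,b}  FIRST[B]={a}  FIRST[C]={a}
pass 3: — fixpoint
  FIRST[S]={a,b}  FIRST[A]={a,b}  FIRST[B]={a}  FIRST[C]={a}

Compute FOLLOW by fixpoint:
FOLLOW(S) := {$}
round 1:
  A→A A A: FOLLOW(A) ⊇ FIRST(A) = {a,b}; new: +{a,b}
  A→S C S: FOLLOW(S) ⊇ FIRST(C) = {a}; new: +{a}
  A→S C S: FOLLOW(C) ⊇ FIRST(S) = {a,b}; new: +{a,b}
  A→S C S: FOLLOW(S) ⊇ FOLLOW(A) ⊇ {a,b}; new: +{b}
  C→B b S: FOLLOW(B) ⊇ FIRST(b) = {b}; new: +{b}
  S→a A: FOLLOW(A) ⊇ FOLLOW(S) ⊇ {$,a,b}; new: +{$}
  S→b B: FOLLOW(B) ⊇ FOLLOW(S) ⊇ {$,a,b}; new: +{$,a}
  S→b C: FOLLOW(C) ⊇ FOLLOW(S) ⊇ {$,a,b}; new: +{$}
  FOLLOW(S)={$,a,b}  FOLLOW(A)={$,a,b}  FOLLOW(B)={$,a,b}  FOLLOW(C)={$,a,b}
round 2: (stable)
  FOLLOW(S)={$,a,b}  FOLLOW(A)={$,a,b}  FOLLOW(B)={$,a,b}  FOLLOW(C)={$,a,b}

FOLLOW(B) = ["$", "a", "b"]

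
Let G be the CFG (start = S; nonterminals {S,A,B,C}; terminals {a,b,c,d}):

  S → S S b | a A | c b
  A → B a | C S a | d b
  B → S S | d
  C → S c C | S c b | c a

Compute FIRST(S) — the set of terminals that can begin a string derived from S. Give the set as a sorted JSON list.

Compute FIRST by fixpoint:
iter 1:
  A via A→d b: +{d}
  B via B→d: +{d}
  C via C→c a: +{c}
  S via S→a A: +{a}
  S via S→c b: +{c}
  FIRST(S)={a,c}  FIRST(A)={d}  FIRST(B)={d}  FIRST(C)={c}
iter 2:
  A via A→C S a: +{c}
  B via B→S S: +{a,c}
  C via C→S c C: +{a}
  FIRST(S)={a,c}  FIRST(A)={c,d}  FIRST(B)={a,c,d}  FIRST(C)={a,c}
iter 3:
  A via A→B a: +{a}
  FIRST(S)={a,c}  FIRST(A)={a,c,d}  FIRST(B)={a,c,d}  FIRST(C)={a,c}
iter 4: (no change)
  FIRST(S)={a,c}  FIRST(A)={a,c,d}  FIRST(B)={a,c,d}  FIRST(C)={a,c}

FIRST(S) = ["a", "c"]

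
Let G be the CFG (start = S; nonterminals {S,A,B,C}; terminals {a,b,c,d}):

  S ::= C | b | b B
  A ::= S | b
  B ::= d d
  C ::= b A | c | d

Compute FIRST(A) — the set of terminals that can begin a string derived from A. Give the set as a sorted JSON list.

Compute FIRST by fixpoint:
iter 1:
  A via A→b: +{b}
  B via B→d d: +{d}
  C via C→b A: +{b}
  C via C→c: +{c}
  C via C→d: +{d}
  S via S→C: +{b,c,d}
  S: {b,c,d}  A: {b}  B: {d}  C: {b,c,d}
iter 2:
  A via A→S: +{c,d}
  S: {b,c,d}  A: {b,c,d}  B: {d}  C: {b,c,d}
iter 3: (stable)
  S: {b,c,d}  A: {b,c,d}  B: {d}  C: {b,c,d}

FIRST(A) = ["b", "c", "d"]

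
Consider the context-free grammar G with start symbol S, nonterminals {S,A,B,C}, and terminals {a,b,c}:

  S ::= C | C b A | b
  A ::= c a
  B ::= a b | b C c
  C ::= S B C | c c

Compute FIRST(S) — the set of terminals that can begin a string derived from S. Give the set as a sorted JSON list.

FIRST sets, iterate to fixpoint:
round 1:
  A via A→c a: +{c}
  B via B→a b: +{a}
  B via B→b C c: +{b}
  C via C→c c: +{c}
  S via S→C: +{c}
  S via S→b: +{b}
  FIRST(S)={b,c}  FIRST(A)={c}  FIRST(B)={a,b}  FIRST(C)={c}
round 2:
  C via C→S B C: +{b}
  FIRST(S)={b,c}  FIRST(A)={c}  FIRST(B)={a,b}  FIRST(C)={b,c}
round 3: — fixpoint
  FIRST(S)={b,c}  FIRST(A)={c}  FIRST(B)={a,b}  FIRST(C)={b,c}

FIRST(S) = ["b", "c"]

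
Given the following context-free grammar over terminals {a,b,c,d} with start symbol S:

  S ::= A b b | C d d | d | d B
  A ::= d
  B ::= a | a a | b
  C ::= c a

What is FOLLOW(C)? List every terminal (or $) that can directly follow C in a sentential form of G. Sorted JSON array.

Compute FIRST by fixpoint:
[1]
  A via A→d: +{d}
  B via B→a: +{a}
  B via B→b: +{b}
  C via C→c a: +{c}
  S via S→A b b: +{d}
  S via S→C d d: +{c}
  FIRST[S]={c,d}  FIRST[A]={d}  FIRST[B]={a,b}  FIRST[C]={c}
[2] (no change)
  FIRST[S]={c,d}  FIRST[A]={d}  FIRST[B]={a,b}  FIRST[C]={c}

FOLLOW iteration:
FOLLOW(S) := {$}
pass 1:
  S→A b b: FOLLOW(A) ⊇ FIRST(b) = {b}; new: +{b}
  S→C d d: FOLLOW(C) ⊇ FIRST(d) = {d}; new: +{d}
  S→d B: FOLLOW(B) ⊇ FOLLOW(S) ⊇ {$}; new: +{$}
  FOLLOW(S)={$}  FOLLOW(A)={b}  FOLLOW(B)={$}  FOLLOW(C)={d}
pass 2: — fixpoint
  FOLLOW(S)={$}  FOLLOW(A)={b}  FOLLOW(B)={$}  FOLLOW(C)={d}

FOLLOW(C) = ["d"]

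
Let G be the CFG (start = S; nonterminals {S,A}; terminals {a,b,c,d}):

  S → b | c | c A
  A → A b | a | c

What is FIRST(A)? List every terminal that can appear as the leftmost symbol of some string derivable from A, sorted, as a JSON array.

FIRST sets, iterate to fixpoint:
pass 1:
  A via A→a: +{a}
  A via A→c: +{c}
  S via S→b: +{b}
  S via S→c: +{c}
  FIRST[S]={b,c}  FIRST[A]={a,c}
pass 2: (no change)
  FIRST[S]={b,c}  FIRST[A]={a,c}

FIRST(A) = ["a", "c"]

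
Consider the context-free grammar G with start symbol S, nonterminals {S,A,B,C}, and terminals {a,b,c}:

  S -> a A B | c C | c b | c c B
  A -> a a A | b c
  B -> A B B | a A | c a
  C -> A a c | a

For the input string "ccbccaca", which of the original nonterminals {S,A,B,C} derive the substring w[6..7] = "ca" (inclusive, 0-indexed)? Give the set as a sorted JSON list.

Convert to CNF:
  S -> T0 X6 | T2 C | T2 T1 | T2 X7
  A -> T0 X3 | T1 T2
  B -> A X4 | T0 A | T2 T0
  C -> A X5 | a
  T0 -> a
  T1 -> b
  T2 -> c
  X3 -> T0 A
  X4 -> B B
  X5 -> T0 T2
  X6 -> A B
  X7 -> T2 B

CYK fill, restricted to cells inside w[6..7]:
  T[6,6] 'c' = {T2}  orig:{}
  T[7,7] 'a' = {C,T0}  orig:{C}
  T[6,7] 'ca' = {B,S}

Original NTs in T[6,7] deriving "ca": ["B", "S"]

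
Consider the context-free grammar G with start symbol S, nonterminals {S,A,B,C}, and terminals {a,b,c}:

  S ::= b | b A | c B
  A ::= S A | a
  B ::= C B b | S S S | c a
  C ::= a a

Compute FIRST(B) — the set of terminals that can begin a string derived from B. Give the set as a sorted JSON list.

Compute FIRST by fixpoint:
pass 1:
  A via A→a: +{a}
  B via B→c a: +{c}
  C via C→a a: +{a}
  S via S→b: +{b}
  S via S→c B: +{c}
  S: {b,c}  A: {a}  B: {c}  C: {a}
pass 2:
  A via A→S A: +{b,c}
  B via B→C B b: +{a}
  B via B→S S S: +{b}
  S: {b,c}  A: {a,b,c}  B: {a,b,c}  C: {a}
pass 3: (stable)
  S: {b,c}  A: {a,b,c}  B: {a,b,c}  C: {a}

FIRST(B) = ["a", "b", "c"]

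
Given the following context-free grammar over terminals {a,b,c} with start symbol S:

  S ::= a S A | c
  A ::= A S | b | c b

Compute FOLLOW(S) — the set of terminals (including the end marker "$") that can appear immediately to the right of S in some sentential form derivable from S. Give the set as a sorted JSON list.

FIRST iteration:
pass 1:
  A via A→b: +{b}
  A via A→c b: +{c}
  S via S→a S A: +{a}
  S via S→c: +{c}
  FIRST(S)={a,c}  FIRST(A)={b,c}
pass 2: (stable)
  FIRST(S)={a,c}  FIRST(A)={b,c}

FOLLOW iteration:
FOLLOW(S) := {$}
[1]
  A→A S: FOLLOW(A) ⊇ FIRST(S) = {a,c}; new: +{a,c}
  A→A S: FOLLOW(S) ⊇ FOLLOW(A) ⊇ {a,c}; new: +{a,c}
  S→a S A: FOLLOW(S) ⊇ FIRST(A) = {b,c}; new: +{b}
  S→a S A: FOLLOW(A) ⊇ FOLLOW(S) ⊇ {$,a,b,c}; new: +{$,b}
  FOLLOW(S)={$,a,b,c}  FOLLOW(A)={$,a,b,c}
[2] (no change)
  FOLLOW(S)={$,a,b,c}  FOLLOW(A)={$,a,b,c}

FOLLOW(S) = ["$", "a", "b", "c"]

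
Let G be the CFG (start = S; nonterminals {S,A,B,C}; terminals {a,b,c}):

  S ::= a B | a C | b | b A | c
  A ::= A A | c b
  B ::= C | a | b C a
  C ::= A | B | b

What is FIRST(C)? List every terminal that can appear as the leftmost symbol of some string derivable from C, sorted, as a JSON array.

FIRST iteration:
iter 1:
  A via A→c b: +{c}
  B via B→a: +{a}
  B via B→b C a: +{b}
  C via C→A: +{c}
  C via C→B: +{a,b}
  S via S→a B: +{a}
  S via S→b: +{b}
  S via S→c: +{c}
  FIRST[S]={a,b,c}  FIRST[A]={c}  FIRST[B]={a,b}  FIRST[C]={a,b,c}
iter 2:
  B via B→C: +{c}
  FIRST[S]={a,b,c}  FIRST[A]={c}  FIRST[B]={a,b,c}  FIRST[C]={a,b,c}
iter 3: (stable)
  FIRST[S]={a,b,c}  FIRST[A]={c}  FIRST[B]={a,b,c}  FIRST[C]={a,b,c}

FIRST(C) = ["a", "b", "c"]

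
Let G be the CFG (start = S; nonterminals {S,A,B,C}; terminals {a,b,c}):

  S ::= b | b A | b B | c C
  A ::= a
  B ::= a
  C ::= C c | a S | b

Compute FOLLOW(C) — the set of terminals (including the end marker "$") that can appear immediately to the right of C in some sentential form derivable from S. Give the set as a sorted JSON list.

FIRST sets, iterate to fixpoint:
pass 1:
  A via A→a: +{a}
  B via B→a: +{a}
  C via C→a S: +{a}
  C via C→b: +{b}
  S via S→b: +{b}
  S via S→c C: +{c}
  FIRST(S)={b,c}  FIRST(A)={a}  FIRST(B)={a}  FIRST(C)={a,b}
pass 2: done
  FIRST(S)={b,c}  FIRST(A)={a}  FIRST(B)={a}  FIRST(C)={a,b}

Compute FOLLOW by fixpoint:
seed FOLLOW(S) with $
round 1:
  C→C c: FOLLOW(C) ⊇ FIRST(c) = {c}; new: +{c}
  C→a S: FOLLOW(S) ⊇ FOLLOW(C) ⊇ {c}; new: +{c}
  S→b A: FOLLOW(A) ⊇ FOLLOW(S) ⊇ {$,c}; new: +{$,c}
  S→b B: FOLLOW(B) ⊇ FOLLOW(S) ⊇ {$,c}; new: +{$,c}
  S→c C: FOLLOW(C) ⊇ FOLLOW(S) ⊇ {$,c}; new: +{$}
  FOLLOW(S)={$,c}  FOLLOW(A)={$,c}  FOLLOW(B)={$,c}  FOLLOW(C)={$,c}
round 2: (no change)
  FOLLOW(S)={$,c}  FOLLOW(A)={$,c}  FOLLOW(B)={$,c}  FOLLOW(C)={$,c}

FOLLOW(C) = ["$", "c"]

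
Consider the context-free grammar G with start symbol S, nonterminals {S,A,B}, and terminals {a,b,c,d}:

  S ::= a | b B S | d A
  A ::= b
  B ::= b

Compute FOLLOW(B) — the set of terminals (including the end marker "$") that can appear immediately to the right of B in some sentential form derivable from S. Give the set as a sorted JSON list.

FIRST sets, iterate to fixpoint:
iter 1:
  A via A→b: +{b}
  B via B→b: +{b}
  S via S→a: +{a}
  S via S→b B S: +{b}
  S via S→d A: +{d}
  S: {a,b,d}  A: {b}  B: {b}
iter 2: (no change)
  S: {a,b,d}  A: {b}  B: {b}

FOLLOW sets:
FOLLOW(S) := {$}
round 1:
  S→b B S: FOLLOW(B) ⊇ FIRST(S) = {a,b,d}; new: +{a,b,d}
  S→d A: FOLLOW(A) ⊇ FOLLOW(S) ⊇ {$}; new: +{$}
  S: {$}  A: {$}  B: {a,b,d}
round 2: — fixpoint
  S: {$}  A: {$}  B: {a,b,d}

FOLLOW(B) = ["a", "b", "d"]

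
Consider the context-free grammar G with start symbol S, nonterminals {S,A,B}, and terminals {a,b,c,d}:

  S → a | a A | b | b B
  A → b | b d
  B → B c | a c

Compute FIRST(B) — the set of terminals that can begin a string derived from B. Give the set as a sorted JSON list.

FIRST iteration:
round 1:
  A via A→b: +{b}
  B via B→a c: +{a}
  S via S→a: +{a}
  S via S→b: +{b}
  FIRST[S]={a,b}  FIRST[A]={b}  FIRST[B]={a}
round 2: done
  FIRST[S]={a,b}  FIRST[A]={b}  FIRST[B]={a}

FIRST(B) = ["a"]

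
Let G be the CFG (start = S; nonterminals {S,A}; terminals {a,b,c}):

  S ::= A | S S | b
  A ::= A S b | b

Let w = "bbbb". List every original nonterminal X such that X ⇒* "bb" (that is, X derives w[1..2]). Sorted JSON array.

CNF form of G:
  S -> A X2 | S S | b
  A -> A X1 | b
  T0 -> b
  X1 -> S T0
  X2 -> S T0

CYK fill — only the sub-triangle for w[1..2]:
  [1..1]={A,S,T0}  "b"  orig:{A,S}
  [2..2]={A,S,T0}  "b"  orig:{A,S}
  [1..2]={S,X1,X2}  "bb"  orig:{S}

Original NTs in T[1,2] deriving "bb": ["S"]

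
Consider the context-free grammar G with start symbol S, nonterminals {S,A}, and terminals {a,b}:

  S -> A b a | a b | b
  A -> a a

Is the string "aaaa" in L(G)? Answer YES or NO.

Convert to CNF:
  S -> A X2 | T0 T1 | b
  A -> T0 T0
  T0 -> a
  T1 -> b
  X2 -> T1 T0

Fill CYK table bottom-up:
  cell(0,0) a: {T0}  orig:{}
  cell(1,1) a: {T0}  orig:{}
  cell(2,2) a: {T0}  orig:{}
  cell(3,3) a: {T0}  orig:{}
  cell(0,1) aa: {A}
  cell(1,2) aa: {A}
  cell(2,3) aa: {A}
  cell(0,2) aaa: ∅
  cell(1,3) aaa: ∅
  cell(0,3) aaaa: ∅

S ∉ T[0,3] ⇒ NO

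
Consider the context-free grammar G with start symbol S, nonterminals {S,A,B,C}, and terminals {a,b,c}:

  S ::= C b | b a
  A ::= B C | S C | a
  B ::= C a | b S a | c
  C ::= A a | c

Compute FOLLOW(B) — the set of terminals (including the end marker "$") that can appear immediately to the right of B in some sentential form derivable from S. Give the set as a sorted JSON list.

FIRST sets, iterate to fixpoint:
[1]
  A via A→a: +{a}
  B via B→b S a: +{b}
  B via B→c: +{c}
  C via C→A a: +{a}
  C via C→c: +{c}
  S via S→C b: +{a,c}
  S via S→b a: +{b}
  FIRST(S)={a,b,c}  FIRST(A)={a}  FIRST(B)={b,c}  FIRST(C)={a,c}
[2]
  A via A→B C: +{b,c}
  B via B→C a: +{a}
  C via C→A a: +{b}
  FIRST(S)={a,b,c}  FIRST(A)={a,b,c}  FIRST(B)={a,b,c}  FIRST(C)={a,b,c}
[3] — fixpoint
  FIRST(S)={a,b,c}  FIRST(A)={a,b,c}  FIRST(B)={a,b,c}  FIRST(C)={a,b,c}

FOLLOW iteration:
FOLLOW(S) := {$}
pass 1:
  A→B C: FOLLOW(B) ⊇ FIRST(C) = {a,b,c}; new: +{a,b,c}
  A→S C: FOLLOW(S) ⊇ FIRST(C) = {a,b,c}; new: +{a,b,c}
  B→C a: FOLLOW(C) ⊇ FIRST(a) = {a}; new: +{a}
  C→A a: FOLLOW(A) ⊇ FIRST(a) = {a}; new: +{a}
  S→C b: FOLLOW(C) ⊇ FIRST(b) = {b}; new: +{b}
  FOLLOW[S]={$,a,b,c}  FOLLOW[A]={a}  FOLLOW[B]={a,b,c}  FOLLOW[C]={a,b}
pass 2: — fixpoint
  FOLLOW[S]={$,a,b,c}  FOLLOW[A]={a}  FOLLOW[B]={a,b,c}  FOLLOW[C]={a,b}

FOLLOW(B) = ["a", "b", "c"]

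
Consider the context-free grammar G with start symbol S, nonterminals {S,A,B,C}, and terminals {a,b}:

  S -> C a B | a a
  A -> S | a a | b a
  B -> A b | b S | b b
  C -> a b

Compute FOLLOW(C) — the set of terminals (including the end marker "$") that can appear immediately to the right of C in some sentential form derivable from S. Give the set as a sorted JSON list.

FIRST sets, iterate to fixpoint:
round 1:
  A via A→a a: +{a}
  A via A→b a: +{b}
  B via B→A b: +{a,b}
  C via C→a b: +{a}
  S via S→C a B: +{a}
  S: {a}  A: {a,b}  B: {a,b}  C: {a}
round 2: (no change)
  S: {a}  A: {a,b}  B: {a,b}  C: {a}

Compute FOLLOW by fixpoint:
initialize: $ ∈ FOLLOW(S)
pass 1:
  B→A b: FOLLOW(A) ⊇ FIRST(b) = {b}; new: +{b}
  S→C a B: FOLLOW(C) ⊇ FIRST(a) = {a}; new: +{a}
  S→C a B: FOLLOW(B) ⊇ FOLLOW(S) ⊇ {$}; new: +{$}
  FOLLOW[S]={$}  FOLLOW[A]={b}  FOLLOW[B]={$}  FOLLOW[C]={a}
pass 2:
  A→S: FOLLOW(S) ⊇ FOLLOW(A) ⊇ {b}; new: +{b}
  S→C a B: FOLLOW(B) ⊇ FOLLOW(S) ⊇ {$,b}; new: +{b}
  FOLLOW[S]={$,b}  FOLLOW[A]={b}  FOLLOW[B]={$,b}  FOLLOW[C]={a}
pass 3: (no change)
  FOLLOW[S]={$,b}  FOLLOW[A]={b}  FOLLOW[B]={$,b}  FOLLOW[C]={a}

FOLLOW(C) = ["a"]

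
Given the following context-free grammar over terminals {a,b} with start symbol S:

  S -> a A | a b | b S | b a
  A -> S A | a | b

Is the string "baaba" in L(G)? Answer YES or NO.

Convert to CNF:
  S -> T0 A | T0 T1 | T1 S | T1 T0
  A -> S A | a | b
  T0 -> a
  T1 -> b

Fill CYK table bottom-up:
  cell(0,0) b: {A,T1}  orig:{A}
  cell(1,1) a: {A,T0}  orig:{A}
  cell(2,2) a: {A,T0}  orig:{A}
  cell(3,3) b: {A,T1}  orig:{A}
  cell(4,4) a: {A,T0}  orig:{A}
  cell(0,1) ba: {S}
  cell(1,2) aa: {S}
  cell(2,3) ab: {S}
  cell(3,4) ba: {S}
  cell(0,2) baa: {A,S}
  cell(1,3) aab: {A}
  cell(2,4) aba: {A}
  cell(0,3) baab: {A}
  cell(1,4) aaba: {S}
  cell(0,4) baaba: {A,S}

S ∈ T[0,4] ⇒ YES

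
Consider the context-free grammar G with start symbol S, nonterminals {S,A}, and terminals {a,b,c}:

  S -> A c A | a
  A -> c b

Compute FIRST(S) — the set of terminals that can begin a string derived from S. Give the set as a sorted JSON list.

Compute FIRST by fixpoint:
iter 1:
  A via A→c b: +{c}
  S via S→A c A: +{c}
  S via S→a: +{a}
  FIRST(S)={a,c}  FIRST(A)={c}
iter 2: (no change)
  FIRST(S)={a,c}  FIRST(A)={c}

FIRST(S) = ["a", "c"]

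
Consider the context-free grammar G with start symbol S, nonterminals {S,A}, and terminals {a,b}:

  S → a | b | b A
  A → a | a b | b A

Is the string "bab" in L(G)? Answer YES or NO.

CNF form of G:
  S -> T1 A | a | b
  A -> T0 T1 | T1 A | a
  T0 -> a
  T1 -> b

CYK fill:
  [0..0]={S,T1}  "b"  orig:{S}
  [1..1]={A,S,T0}  "a"  orig:{A,S}
  [2..2]={S,T1}  "b"  orig:{S}
  [0..1]={A,S}  "ba"
  [1..2]={A}  "ab"
  [0..2]={A,S}  "bab"

S ∈ T[0,2] ⇒ YES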